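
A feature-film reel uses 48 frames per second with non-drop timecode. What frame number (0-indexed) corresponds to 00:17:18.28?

Total seconds to the label: (0 × 3600 + 17 × 60 + 18) = 1038.
Frame index = 1038 × 48 + 28 = 49852.

frame 49852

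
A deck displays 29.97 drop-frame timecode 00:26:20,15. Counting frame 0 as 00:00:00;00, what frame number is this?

47367

Complete 10-minute blocks: 2, each 17982 frames → 35964.
Remaining 6 whole minutes in the current block: 1800 + 5 × 1798 = 10790 frames.
Within the current minute: 20 × 30 + 15 − 2 = 613 (labels ;00/;01 skipped at this minute). Total = 35964 + 10790 + 613 = 47367.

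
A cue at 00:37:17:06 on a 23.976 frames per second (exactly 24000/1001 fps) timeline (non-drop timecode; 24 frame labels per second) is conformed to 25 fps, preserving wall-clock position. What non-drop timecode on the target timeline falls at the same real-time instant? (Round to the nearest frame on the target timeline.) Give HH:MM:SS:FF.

Source frame index: (0×3600 + 37×60 + 17) × 24 + 6 = 53694.
Real time: 53694 / (24000/1001) = 8957949/4000 s.
Target frame: (8957949/4000) × (25) = 8957949/160 ≈ 55987.181 → 55987.
At 25 labels/s: frame 55987 → 00:37:19:12.

00:37:19:12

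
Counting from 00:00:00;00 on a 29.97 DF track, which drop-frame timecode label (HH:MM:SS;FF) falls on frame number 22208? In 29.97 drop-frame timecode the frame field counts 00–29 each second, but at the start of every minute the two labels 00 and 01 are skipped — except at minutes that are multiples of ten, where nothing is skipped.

Ten DF minutes hold 17982 frames, so frame 22208 lies in block 1 (frames 17982–35963) with 4226 frames into that block.
The block's first minute is 1800 frames and the rest 1798 each; 4226 frames reaches minute 2, so 1 × 18 + 2 × 2 = 22 labels have been skipped so far.
Adding those back, label number 22208 + 22 = 22230 at 30 labels/s is 741 s + 0 f = 0 h 12 min 21 s frame 0, i.e. 00:12:21;00.

00:12:21;00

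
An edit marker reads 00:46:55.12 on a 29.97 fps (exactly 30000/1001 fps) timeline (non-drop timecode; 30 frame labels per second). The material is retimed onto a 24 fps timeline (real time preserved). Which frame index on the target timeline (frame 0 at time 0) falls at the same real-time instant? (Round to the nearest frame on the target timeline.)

frame 67637

Source frame index: (0×3600 + 46×60 + 55) × 30 + 12 = 84462.
Real time: 84462 / (30000/1001) = 14091077/5000 s.
Target frame: (14091077/5000) × (24) = 42273231/625 ≈ 67637.170 → 67637.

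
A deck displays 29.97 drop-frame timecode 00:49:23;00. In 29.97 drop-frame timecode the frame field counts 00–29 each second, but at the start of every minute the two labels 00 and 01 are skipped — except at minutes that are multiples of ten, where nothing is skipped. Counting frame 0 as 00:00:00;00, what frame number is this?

88800

Complete 10-minute blocks: 4, each 17982 frames → 71928.
Remaining 9 whole minutes in the current block: 1800 + 8 × 1798 = 16184 frames.
Within the current minute: 23 × 30 + 0 − 2 = 688 (labels ;00/;01 skipped at this minute). Total = 71928 + 16184 + 688 = 88800.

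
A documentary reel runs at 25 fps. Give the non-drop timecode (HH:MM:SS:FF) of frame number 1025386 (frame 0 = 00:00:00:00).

11:23:35:11

1025386 ÷ 25 = 41015 full seconds, remainder 11 frames.
41015 s = 11 h 23 min 35 s.
Timecode: 11:23:35:11.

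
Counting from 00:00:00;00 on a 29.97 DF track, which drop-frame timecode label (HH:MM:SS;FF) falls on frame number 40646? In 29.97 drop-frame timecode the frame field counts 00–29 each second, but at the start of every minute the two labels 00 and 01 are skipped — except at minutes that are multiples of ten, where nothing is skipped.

00:22:36;06

Ten DF minutes hold 17982 frames, so frame 40646 lies in block 2 (frames 35964–53945) with 4682 frames into that block.
The block's first minute is 1800 frames and the rest 1798 each; 4682 frames reaches minute 2, so 2 × 18 + 2 × 2 = 40 labels have been skipped so far.
Adding those back, label number 40646 + 40 = 40686 at 30 labels/s is 1356 s + 6 f = 0 h 22 min 36 s frame 6, i.e. 00:22:36;06.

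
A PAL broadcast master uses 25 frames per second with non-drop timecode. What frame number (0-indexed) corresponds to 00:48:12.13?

72313

Total seconds to the label: (0 × 3600 + 48 × 60 + 12) = 2892.
Frame index = 2892 × 25 + 13 = 72313.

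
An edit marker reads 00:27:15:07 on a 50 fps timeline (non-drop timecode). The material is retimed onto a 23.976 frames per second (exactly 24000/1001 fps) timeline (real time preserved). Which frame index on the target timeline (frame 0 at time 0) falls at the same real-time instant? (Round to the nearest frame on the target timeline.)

frame 39204

Source frame index: (0×3600 + 27×60 + 15) × 50 + 7 = 81757.
Real time: 81757 / (50) = 81757/50 s.
Target frame: (81757/50) × (24000/1001) = 3018720/77 ≈ 39204.156 → 39204.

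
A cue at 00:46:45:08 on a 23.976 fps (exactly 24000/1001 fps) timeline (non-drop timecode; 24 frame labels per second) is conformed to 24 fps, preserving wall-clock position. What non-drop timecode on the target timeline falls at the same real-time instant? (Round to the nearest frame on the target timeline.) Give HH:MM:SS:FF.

Source frame index: (0×3600 + 46×60 + 45) × 24 + 8 = 67328.
Real time: 67328 / (24000/1001) = 1053052/375 s.
Target frame: (1053052/375) × (24) = 8424416/125 ≈ 67395.328 → 67395.
At 24 labels/s: frame 67395 → 00:46:48:03.

00:46:48:03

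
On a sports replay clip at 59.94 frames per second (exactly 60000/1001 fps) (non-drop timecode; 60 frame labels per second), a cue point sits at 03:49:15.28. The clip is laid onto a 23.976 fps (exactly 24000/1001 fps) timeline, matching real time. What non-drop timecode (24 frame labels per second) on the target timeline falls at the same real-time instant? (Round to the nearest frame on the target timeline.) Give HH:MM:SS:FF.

Source frame index: (3×3600 + 49×60 + 15) × 60 + 28 = 825328.
Real time: 825328 / (60000/1001) = 51634583/3750 s.
Target frame: (51634583/3750) × (24000/1001) = 1650656/5 ≈ 330131.200 → 330131.
At 24 labels/s: frame 330131 → 03:49:15:11.

03:49:15:11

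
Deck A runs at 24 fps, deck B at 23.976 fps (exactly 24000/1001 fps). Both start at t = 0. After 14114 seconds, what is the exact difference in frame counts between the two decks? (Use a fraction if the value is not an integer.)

A emits 24 × 14114 = 338736 frames; B emits 24000/1001 × 14114 = 338736000/1001.
Difference = 338736/1001 frames (≈ 338.3976); B is behind A.

338736/1001 frames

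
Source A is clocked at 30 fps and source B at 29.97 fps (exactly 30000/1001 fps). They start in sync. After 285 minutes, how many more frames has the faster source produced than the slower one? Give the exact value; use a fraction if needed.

513000/1001 frames

285 min = 17100 s.
A emits 30 × 17100 = 513000 frames; B emits 30000/1001 × 17100 = 513000000/1001.
Difference = 513000/1001 frames (≈ 512.4875); B is behind A.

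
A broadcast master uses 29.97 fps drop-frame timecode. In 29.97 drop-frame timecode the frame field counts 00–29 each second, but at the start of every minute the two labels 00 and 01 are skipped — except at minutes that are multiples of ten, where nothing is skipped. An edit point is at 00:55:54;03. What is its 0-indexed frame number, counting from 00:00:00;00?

100523

As if non-drop at 30 labels/s: (0 × 3600 + 55 × 60 + 54) × 30 + 3 = 100623.
Minute boundaries passed: 55; those not divisible by 10: 55 − 5 = 50; dropped labels = 2 × 50 = 100.
Actual frame index = 100623 − 100 = 100523.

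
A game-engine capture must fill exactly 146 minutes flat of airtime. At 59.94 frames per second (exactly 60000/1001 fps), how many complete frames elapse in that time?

525074 frames

146 min = 8760 s.
Frames = 8760 × 60000/1001 = 525600000/1001 ≈ 525074.9251.
Complete frames: 525074.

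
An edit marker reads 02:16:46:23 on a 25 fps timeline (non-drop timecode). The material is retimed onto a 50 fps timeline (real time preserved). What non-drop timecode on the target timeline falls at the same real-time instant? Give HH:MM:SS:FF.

Source frame index: (2×3600 + 16×60 + 46) × 25 + 23 = 205173.
Real time: 205173 / (25) = 205173/25 s.
Target frame: (205173/25) × (50) = 410346.
At 50 labels/s: frame 410346 → 02:16:46:46.

02:16:46:46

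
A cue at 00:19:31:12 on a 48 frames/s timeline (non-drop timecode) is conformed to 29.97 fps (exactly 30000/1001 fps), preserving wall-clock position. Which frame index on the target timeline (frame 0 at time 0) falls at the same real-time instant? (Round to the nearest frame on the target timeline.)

frame 35102

Source frame index: (0×3600 + 19×60 + 31) × 48 + 12 = 56220.
Real time: 56220 / (48) = 4685/4 s.
Target frame: (4685/4) × (30000/1001) = 35137500/1001 ≈ 35102.398 → 35102.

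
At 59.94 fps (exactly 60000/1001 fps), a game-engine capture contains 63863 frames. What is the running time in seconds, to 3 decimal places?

Running time = 63863 × 1001/60000 = 63926863/60000 s ≈ 1065.448 s.

1065.448 seconds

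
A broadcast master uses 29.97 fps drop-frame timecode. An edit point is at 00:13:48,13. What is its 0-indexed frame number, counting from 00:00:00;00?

24829

Complete 10-minute blocks: 1, each 17982 frames → 17982.
Remaining 3 whole minutes in the current block: 1800 + 2 × 1798 = 5396 frames.
Within the current minute: 48 × 30 + 13 − 2 = 1451 (labels ;00/;01 skipped at this minute). Total = 17982 + 5396 + 1451 = 24829.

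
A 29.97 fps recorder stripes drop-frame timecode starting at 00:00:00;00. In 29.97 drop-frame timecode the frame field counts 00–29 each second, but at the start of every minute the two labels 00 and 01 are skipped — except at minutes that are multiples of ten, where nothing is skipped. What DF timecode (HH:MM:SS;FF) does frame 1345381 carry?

Each 10-minute DF block holds 10 × 60 × 30 − 9 × 2 = 17982 frames. 1345381 ÷ 17982 → 74 full blocks, remainder 14713.
Within the partial block the first minute is 1800 frames and each further minute 1798, so 8 further minute boundaries passed. Total skipped labels = 18 × 74 + 2 × 8 = 1348.
Non-drop label index = 1345381 + 1348 = 1346729; at 30 labels/s that is 12:28:10:29, i.e. DF 12:28:10;29.

12:28:10;29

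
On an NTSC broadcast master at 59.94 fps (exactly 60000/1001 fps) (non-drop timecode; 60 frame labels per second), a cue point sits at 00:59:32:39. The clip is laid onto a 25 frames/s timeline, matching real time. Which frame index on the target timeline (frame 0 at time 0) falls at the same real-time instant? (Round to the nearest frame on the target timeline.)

Source frame index: (0×3600 + 59×60 + 32) × 60 + 39 = 214359.
Real time: 214359 / (60000/1001) = 71524453/20000 s.
Target frame: (71524453/20000) × (25) = 71524453/800 ≈ 89405.566 → 89406.

frame 89406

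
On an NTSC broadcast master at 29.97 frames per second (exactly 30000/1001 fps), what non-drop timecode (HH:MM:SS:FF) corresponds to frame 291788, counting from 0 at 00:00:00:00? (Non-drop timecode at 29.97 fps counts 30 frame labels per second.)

291788 ÷ 30 = 9726 full seconds, remainder 8 frames.
9726 s = 2 h 42 min 6 s.
Timecode: 02:42:06:08.

02:42:06:08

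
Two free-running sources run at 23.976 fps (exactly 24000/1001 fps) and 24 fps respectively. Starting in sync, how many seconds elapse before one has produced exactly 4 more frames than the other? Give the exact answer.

1001/6 seconds

The gap grows by |24 − 24000/1001| = 24/1001 frames per second.
Time for a 4-frame gap: 4 ÷ (24/1001) = 1001/6 s.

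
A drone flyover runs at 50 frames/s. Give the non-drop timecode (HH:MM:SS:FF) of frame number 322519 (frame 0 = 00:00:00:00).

322519 ÷ 50 = 6450 full seconds, remainder 19 frames.
6450 s = 1 h 47 min 30 s.
Timecode: 01:47:30:19.

01:47:30:19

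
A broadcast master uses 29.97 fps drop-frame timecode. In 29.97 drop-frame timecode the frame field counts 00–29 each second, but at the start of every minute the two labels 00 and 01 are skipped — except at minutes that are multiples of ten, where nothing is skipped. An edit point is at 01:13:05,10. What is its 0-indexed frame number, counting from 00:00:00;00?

131428

Complete 10-minute blocks: 7, each 17982 frames → 125874.
Remaining 3 whole minutes in the current block: 1800 + 2 × 1798 = 5396 frames.
Within the current minute: 5 × 30 + 10 − 2 = 158 (labels ;00/;01 skipped at this minute). Total = 125874 + 5396 + 158 = 131428.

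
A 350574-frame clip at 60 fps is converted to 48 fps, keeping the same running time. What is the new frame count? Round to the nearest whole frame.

280459 frames

Frames at target rate = 350574 × (48) / (60) = 1402296/5 ≈ 280459.200.
Nearest whole frame: 280459.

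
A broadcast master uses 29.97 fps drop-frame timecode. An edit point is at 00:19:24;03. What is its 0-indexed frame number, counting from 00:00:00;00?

34887

As if non-drop at 30 labels/s: (0 × 3600 + 19 × 60 + 24) × 30 + 3 = 34923.
Minute boundaries passed: 19; those not divisible by 10: 19 − 1 = 18; dropped labels = 2 × 18 = 36.
Actual frame index = 34923 − 36 = 34887.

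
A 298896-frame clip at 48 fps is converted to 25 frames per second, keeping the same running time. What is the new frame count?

Target frames = source frames × (target rate / source rate) = 298896 × (25)/(48) = 298896 × 25/48 = 155675.

155675 frames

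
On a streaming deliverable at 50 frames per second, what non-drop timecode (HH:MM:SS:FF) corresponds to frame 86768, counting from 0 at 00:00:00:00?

86768 ÷ 50 = 1735 full seconds, remainder 18 frames.
1735 s = 0 h 28 min 55 s.
Timecode: 00:28:55:18.

00:28:55:18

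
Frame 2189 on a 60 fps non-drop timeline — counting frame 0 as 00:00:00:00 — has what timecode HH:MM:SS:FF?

00:00:36:29

2189 ÷ 60 = 36 full seconds, remainder 29 frames.
36 s = 0 h 0 min 36 s.
Timecode: 00:00:36:29.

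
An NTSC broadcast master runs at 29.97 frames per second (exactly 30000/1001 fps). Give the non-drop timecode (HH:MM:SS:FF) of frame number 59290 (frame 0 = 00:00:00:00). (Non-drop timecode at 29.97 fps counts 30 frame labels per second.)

00:32:56:10

59290 ÷ 30 = 1976 full seconds, remainder 10 frames.
1976 s = 0 h 32 min 56 s.
Timecode: 00:32:56:10.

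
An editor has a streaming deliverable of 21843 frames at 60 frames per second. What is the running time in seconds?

364.05 seconds

Running time = 21843 / (60) = 364.05 s.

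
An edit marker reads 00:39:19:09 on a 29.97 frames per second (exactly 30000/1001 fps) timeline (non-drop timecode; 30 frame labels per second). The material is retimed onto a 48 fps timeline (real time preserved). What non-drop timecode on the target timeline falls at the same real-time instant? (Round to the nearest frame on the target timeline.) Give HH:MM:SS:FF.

Source frame index: (0×3600 + 39×60 + 19) × 30 + 9 = 70779.
Real time: 70779 / (30000/1001) = 23616593/10000 s.
Target frame: (23616593/10000) × (48) = 70849779/625 ≈ 113359.646 → 113360.
At 48 labels/s: frame 113360 → 00:39:21:32.

00:39:21:32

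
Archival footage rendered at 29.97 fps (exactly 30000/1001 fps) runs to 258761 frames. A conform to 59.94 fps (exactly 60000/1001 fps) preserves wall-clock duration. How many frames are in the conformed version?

Target frames = source frames × (target rate / source rate) = 258761 × (60000/1001)/(30000/1001) = 258761 × 2 = 517522.

517522 frames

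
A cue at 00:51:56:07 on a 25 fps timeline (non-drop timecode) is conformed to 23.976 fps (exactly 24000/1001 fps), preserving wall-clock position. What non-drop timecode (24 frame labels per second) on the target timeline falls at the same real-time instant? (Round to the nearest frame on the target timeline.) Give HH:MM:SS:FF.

00:51:53:04

Source frame index: (0×3600 + 51×60 + 56) × 25 + 7 = 77907.
Real time: 77907 / (25) = 77907/25 s.
Target frame: (77907/25) × (24000/1001) = 74790720/1001 ≈ 74716.004 → 74716.
At 24 labels/s: frame 74716 → 00:51:53:04.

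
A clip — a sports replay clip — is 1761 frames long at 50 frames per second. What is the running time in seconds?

35.22 seconds

Running time = 1761 / (50) = 35.22 s.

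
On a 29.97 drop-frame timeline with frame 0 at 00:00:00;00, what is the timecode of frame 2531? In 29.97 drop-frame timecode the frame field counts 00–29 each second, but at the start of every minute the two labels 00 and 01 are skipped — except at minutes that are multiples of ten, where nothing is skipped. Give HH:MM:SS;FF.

Ten DF minutes hold 17982 frames, so frame 2531 lies in block 0 (frames 0–17981) with 2531 frames into that block.
The block's first minute is 1800 frames and the rest 1798 each; 2531 frames reaches minute 1, so 0 × 18 + 1 × 2 = 2 labels have been skipped so far.
Adding those back, label number 2531 + 2 = 2533 at 30 labels/s is 84 s + 13 f = 0 h 1 min 24 s frame 13, i.e. 00:01:24;13.

00:01:24;13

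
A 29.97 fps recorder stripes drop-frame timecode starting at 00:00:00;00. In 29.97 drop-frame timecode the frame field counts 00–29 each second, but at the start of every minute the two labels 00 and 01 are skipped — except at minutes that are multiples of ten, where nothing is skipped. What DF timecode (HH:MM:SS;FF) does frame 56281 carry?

00:31:17;27

Each 10-minute DF block holds 10 × 60 × 30 − 9 × 2 = 17982 frames. 56281 ÷ 17982 → 3 full blocks, remainder 2335.
Within the partial block the first minute is 1800 frames and each further minute 1798, so 1 further minute boundary passed. Total skipped labels = 18 × 3 + 2 × 1 = 56.
Non-drop label index = 56281 + 56 = 56337; at 30 labels/s that is 00:31:17:27, i.e. DF 00:31:17;27.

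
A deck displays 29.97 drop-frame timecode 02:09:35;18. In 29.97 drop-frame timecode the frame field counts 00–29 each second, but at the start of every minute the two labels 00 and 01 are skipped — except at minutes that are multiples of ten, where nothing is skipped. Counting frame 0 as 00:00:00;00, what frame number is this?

233034

Complete 10-minute blocks: 12, each 17982 frames → 215784.
Remaining 9 whole minutes in the current block: 1800 + 8 × 1798 = 16184 frames.
Within the current minute: 35 × 30 + 18 − 2 = 1066 (labels ;00/;01 skipped at this minute). Total = 215784 + 16184 + 1066 = 233034.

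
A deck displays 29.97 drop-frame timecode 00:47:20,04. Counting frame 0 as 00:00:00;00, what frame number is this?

Complete 10-minute blocks: 4, each 17982 frames → 71928.
Remaining 7 whole minutes in the current block: 1800 + 6 × 1798 = 12588 frames.
Within the current minute: 20 × 30 + 4 − 2 = 602 (labels ;00/;01 skipped at this minute). Total = 71928 + 12588 + 602 = 85118.

85118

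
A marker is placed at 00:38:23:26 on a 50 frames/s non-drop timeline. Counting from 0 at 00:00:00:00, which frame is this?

Total seconds to the label: (0 × 3600 + 38 × 60 + 23) = 2303.
Frame index = 2303 × 50 + 26 = 115176.

frame 115176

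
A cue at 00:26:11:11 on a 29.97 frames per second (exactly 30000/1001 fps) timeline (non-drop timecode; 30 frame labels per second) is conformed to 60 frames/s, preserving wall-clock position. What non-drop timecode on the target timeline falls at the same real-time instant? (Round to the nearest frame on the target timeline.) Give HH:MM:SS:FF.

Source frame index: (0×3600 + 26×60 + 11) × 30 + 11 = 47141.
Real time: 47141 / (30000/1001) = 47188141/30000 s.
Target frame: (47188141/30000) × (60) = 47188141/500 ≈ 94376.282 → 94376.
At 60 labels/s: frame 94376 → 00:26:12:56.

00:26:12:56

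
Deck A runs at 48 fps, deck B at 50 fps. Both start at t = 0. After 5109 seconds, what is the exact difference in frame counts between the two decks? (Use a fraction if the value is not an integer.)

A emits 48 × 5109 = 245232 frames; B emits 50 × 5109 = 255450.
Difference = 10218 frames; B is ahead of A.

10218 frames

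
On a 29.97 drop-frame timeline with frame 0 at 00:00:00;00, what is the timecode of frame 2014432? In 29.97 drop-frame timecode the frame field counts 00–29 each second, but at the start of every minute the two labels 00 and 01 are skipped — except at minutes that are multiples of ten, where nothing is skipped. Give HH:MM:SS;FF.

18:40:14;28

Ten DF minutes hold 17982 frames, so frame 2014432 lies in block 112 (frames 2013984–2031965) with 448 frames into that block.
The block's first minute is 1800 frames and the rest 1798 each; 448 frames reaches minute 0, so 112 × 18 + 0 × 2 = 2016 labels have been skipped so far.
Adding those back, label number 2014432 + 2016 = 2016448 at 30 labels/s is 67214 s + 28 f = 18 h 40 min 14 s frame 28, i.e. 18:40:14;28.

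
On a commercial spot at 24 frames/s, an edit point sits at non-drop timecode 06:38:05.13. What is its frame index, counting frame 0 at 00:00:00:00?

Total seconds to the label: (6 × 3600 + 38 × 60 + 5) = 23885.
Frame index = 23885 × 24 + 13 = 573253.

frame 573253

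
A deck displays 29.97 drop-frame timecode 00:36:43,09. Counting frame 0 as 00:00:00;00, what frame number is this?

66033

As if non-drop at 30 labels/s: (0 × 3600 + 36 × 60 + 43) × 30 + 9 = 66099.
Minute boundaries passed: 36; those not divisible by 10: 36 − 3 = 33; dropped labels = 2 × 33 = 66.
Actual frame index = 66099 − 66 = 66033.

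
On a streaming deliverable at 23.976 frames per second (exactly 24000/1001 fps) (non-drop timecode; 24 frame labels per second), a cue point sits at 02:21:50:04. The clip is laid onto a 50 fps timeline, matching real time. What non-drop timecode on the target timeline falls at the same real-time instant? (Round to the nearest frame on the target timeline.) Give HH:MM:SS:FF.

Source frame index: (2×3600 + 21×60 + 50) × 24 + 4 = 204244.
Real time: 204244 / (24000/1001) = 51112061/6000 s.
Target frame: (51112061/6000) × (50) = 51112061/120 ≈ 425933.842 → 425934.
At 50 labels/s: frame 425934 → 02:21:58:34.

02:21:58:34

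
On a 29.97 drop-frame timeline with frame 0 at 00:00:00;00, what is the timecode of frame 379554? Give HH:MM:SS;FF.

Ten DF minutes hold 17982 frames, so frame 379554 lies in block 21 (frames 377622–395603) with 1932 frames into that block.
The block's first minute is 1800 frames and the rest 1798 each; 1932 frames reaches minute 1, so 21 × 18 + 1 × 2 = 380 labels have been skipped so far.
Adding those back, label number 379554 + 380 = 379934 at 30 labels/s is 12664 s + 14 f = 3 h 31 min 4 s frame 14, i.e. 03:31:04;14.

03:31:04;14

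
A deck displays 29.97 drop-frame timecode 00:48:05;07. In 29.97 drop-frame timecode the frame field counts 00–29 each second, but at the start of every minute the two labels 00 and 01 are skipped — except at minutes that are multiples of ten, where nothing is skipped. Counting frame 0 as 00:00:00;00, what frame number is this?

Complete 10-minute blocks: 4, each 17982 frames → 71928.
Remaining 8 whole minutes in the current block: 1800 + 7 × 1798 = 14386 frames.
Within the current minute: 5 × 30 + 7 − 2 = 155 (labels ;00/;01 skipped at this minute). Total = 71928 + 14386 + 155 = 86469.

86469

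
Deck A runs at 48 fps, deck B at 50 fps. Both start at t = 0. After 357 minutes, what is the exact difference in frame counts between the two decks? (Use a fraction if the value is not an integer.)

357 min = 21420 s.
A emits 48 × 21420 = 1028160 frames; B emits 50 × 21420 = 1071000.
Difference = 42840 frames; B is ahead of A.

42840 frames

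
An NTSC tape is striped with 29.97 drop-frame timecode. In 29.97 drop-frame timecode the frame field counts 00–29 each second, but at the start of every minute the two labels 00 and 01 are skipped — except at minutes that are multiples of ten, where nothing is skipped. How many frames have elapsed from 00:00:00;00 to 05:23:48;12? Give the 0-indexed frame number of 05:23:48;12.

582270

As if non-drop at 30 labels/s: (5 × 3600 + 23 × 60 + 48) × 30 + 12 = 582852.
Minute boundaries passed: 323; those not divisible by 10: 323 − 32 = 291; dropped labels = 2 × 291 = 582.
Actual frame index = 582852 − 582 = 582270.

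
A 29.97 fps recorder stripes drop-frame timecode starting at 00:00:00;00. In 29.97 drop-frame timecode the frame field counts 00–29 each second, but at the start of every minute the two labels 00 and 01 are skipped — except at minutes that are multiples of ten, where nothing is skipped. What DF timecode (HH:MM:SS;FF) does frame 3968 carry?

00:02:12;12

Ten DF minutes hold 17982 frames, so frame 3968 lies in block 0 (frames 0–17981) with 3968 frames into that block.
The block's first minute is 1800 frames and the rest 1798 each; 3968 frames reaches minute 2, so 0 × 18 + 2 × 2 = 4 labels have been skipped so far.
Adding those back, label number 3968 + 4 = 3972 at 30 labels/s is 132 s + 12 f = 0 h 2 min 12 s frame 12, i.e. 00:02:12;12.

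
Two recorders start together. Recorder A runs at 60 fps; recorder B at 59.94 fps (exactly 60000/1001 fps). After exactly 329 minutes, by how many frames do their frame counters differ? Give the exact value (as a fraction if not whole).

169200/143 frames

329 min = 19740 s.
A emits 60 × 19740 = 1184400 frames; B emits 60000/1001 × 19740 = 169200000/143.
Difference = 169200/143 frames (≈ 1183.2168); B is behind A.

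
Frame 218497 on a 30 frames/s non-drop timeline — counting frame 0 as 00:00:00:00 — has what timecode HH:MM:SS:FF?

02:01:23:07

218497 ÷ 30 = 7283 full seconds, remainder 7 frames.
7283 s = 2 h 1 min 23 s.
Timecode: 02:01:23:07.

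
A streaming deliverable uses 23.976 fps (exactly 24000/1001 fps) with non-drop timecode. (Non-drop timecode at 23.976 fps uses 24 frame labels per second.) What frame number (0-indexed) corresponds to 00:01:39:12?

frame 2388

Total seconds to the label: (0 × 3600 + 1 × 60 + 39) = 99.
Frame index = 99 × 24 + 12 = 2388.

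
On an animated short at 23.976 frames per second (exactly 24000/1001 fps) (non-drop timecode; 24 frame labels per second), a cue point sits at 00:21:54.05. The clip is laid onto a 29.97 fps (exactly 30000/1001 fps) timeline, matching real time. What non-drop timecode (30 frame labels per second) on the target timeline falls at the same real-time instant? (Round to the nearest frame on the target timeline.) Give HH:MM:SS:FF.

Source frame index: (0×3600 + 21×60 + 54) × 24 + 5 = 31541.
Real time: 31541 / (24000/1001) = 31572541/24000 s.
Target frame: (31572541/24000) × (30000/1001) = 157705/4 ≈ 39426.250 → 39426.
At 30 labels/s: frame 39426 → 00:21:54:06.

00:21:54:06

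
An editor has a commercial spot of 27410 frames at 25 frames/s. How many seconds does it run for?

1096.4 seconds

Running time = 27410 / (25) = 1096.4 s.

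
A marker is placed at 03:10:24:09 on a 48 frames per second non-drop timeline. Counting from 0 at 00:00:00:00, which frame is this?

548361

Total seconds to the label: (3 × 3600 + 10 × 60 + 24) = 11424.
Frame index = 11424 × 48 + 9 = 548361.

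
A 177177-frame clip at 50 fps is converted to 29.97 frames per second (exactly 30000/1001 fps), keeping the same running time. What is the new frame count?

Target frames = source frames × (target rate / source rate) = 177177 × (30000/1001)/(50) = 177177 × 600/1001 = 106200.

106200 frames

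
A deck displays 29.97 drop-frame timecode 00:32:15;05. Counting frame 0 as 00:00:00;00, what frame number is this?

57997

As if non-drop at 30 labels/s: (0 × 3600 + 32 × 60 + 15) × 30 + 5 = 58055.
Minute boundaries passed: 32; those not divisible by 10: 32 − 3 = 29; dropped labels = 2 × 29 = 58.
Actual frame index = 58055 − 58 = 57997.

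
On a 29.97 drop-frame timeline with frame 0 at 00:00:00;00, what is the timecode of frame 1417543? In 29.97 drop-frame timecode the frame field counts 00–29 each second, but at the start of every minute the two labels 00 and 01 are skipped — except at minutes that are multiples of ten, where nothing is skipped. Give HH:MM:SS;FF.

Each 10-minute DF block holds 10 × 60 × 30 − 9 × 2 = 17982 frames. 1417543 ÷ 17982 → 78 full blocks, remainder 14947.
Within the partial block the first minute is 1800 frames and each further minute 1798, so 8 further minute boundaries passed. Total skipped labels = 18 × 78 + 2 × 8 = 1420.
Non-drop label index = 1417543 + 1420 = 1418963; at 30 labels/s that is 13:08:18:23, i.e. DF 13:08:18;23.

13:08:18;23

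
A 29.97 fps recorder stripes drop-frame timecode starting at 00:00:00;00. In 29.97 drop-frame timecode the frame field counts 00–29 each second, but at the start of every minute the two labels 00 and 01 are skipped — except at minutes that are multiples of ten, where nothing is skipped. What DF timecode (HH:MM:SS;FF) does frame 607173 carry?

Ten DF minutes hold 17982 frames, so frame 607173 lies in block 33 (frames 593406–611387) with 13767 frames into that block.
The block's first minute is 1800 frames and the rest 1798 each; 13767 frames reaches minute 7, so 33 × 18 + 7 × 2 = 608 labels have been skipped so far.
Adding those back, label number 607173 + 608 = 607781 at 30 labels/s is 20259 s + 11 f = 5 h 37 min 39 s frame 11, i.e. 05:37:39;11.

05:37:39;11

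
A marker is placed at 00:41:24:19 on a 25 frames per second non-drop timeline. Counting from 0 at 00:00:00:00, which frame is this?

Total seconds to the label: (0 × 3600 + 41 × 60 + 24) = 2484.
Frame index = 2484 × 25 + 19 = 62119.

frame 62119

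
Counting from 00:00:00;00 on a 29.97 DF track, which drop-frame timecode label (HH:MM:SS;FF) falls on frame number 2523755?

Each 10-minute DF block holds 10 × 60 × 30 − 9 × 2 = 17982 frames. 2523755 ÷ 17982 → 140 full blocks, remainder 6275.
Within the partial block the first minute is 1800 frames and each further minute 1798, so 3 further minute boundaries passed. Total skipped labels = 18 × 140 + 2 × 3 = 2526.
Non-drop label index = 2523755 + 2526 = 2526281; at 30 labels/s that is 23:23:29:11, i.e. DF 23:23:29;11.

23:23:29;11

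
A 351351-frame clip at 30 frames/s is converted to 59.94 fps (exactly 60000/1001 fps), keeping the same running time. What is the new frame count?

Target frames = source frames × (target rate / source rate) = 351351 × (60000/1001)/(30) = 351351 × 2000/1001 = 702000.

702000 frames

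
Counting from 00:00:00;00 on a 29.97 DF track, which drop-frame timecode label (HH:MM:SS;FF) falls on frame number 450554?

04:10:33;14

Each 10-minute DF block holds 10 × 60 × 30 − 9 × 2 = 17982 frames. 450554 ÷ 17982 → 25 full blocks, remainder 1004.
Within the partial block the first minute is 1800 frames and each further minute 1798, so 0 further minute boundaries passed. Total skipped labels = 18 × 25 + 2 × 0 = 450.
Non-drop label index = 450554 + 450 = 451004; at 30 labels/s that is 04:10:33:14, i.e. DF 04:10:33;14.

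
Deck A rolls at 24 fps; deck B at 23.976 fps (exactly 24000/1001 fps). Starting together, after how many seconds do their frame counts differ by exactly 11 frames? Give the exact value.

The gap grows by |24000/1001 − 24| = 24/1001 frames per second.
Time for a 11-frame gap: 11 ÷ (24/1001) = 11011/24 s.

11011/24 seconds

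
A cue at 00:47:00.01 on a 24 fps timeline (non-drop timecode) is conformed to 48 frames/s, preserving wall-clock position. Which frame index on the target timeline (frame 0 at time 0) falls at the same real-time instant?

frame 135362

Source frame index: (0×3600 + 47×60 + 0) × 24 + 1 = 67681.
Real time: 67681 / (24) = 67681/24 s.
Target frame: (67681/24) × (48) = 135362.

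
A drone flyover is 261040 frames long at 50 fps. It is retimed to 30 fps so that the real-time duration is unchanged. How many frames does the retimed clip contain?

156624 frames

Target frames = source frames × (target rate / source rate) = 261040 × (30)/(50) = 261040 × 3/5 = 156624.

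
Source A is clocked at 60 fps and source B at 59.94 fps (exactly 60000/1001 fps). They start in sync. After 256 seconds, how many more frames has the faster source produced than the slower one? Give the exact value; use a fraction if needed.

15360/1001 frames

A emits 60 × 256 = 15360 frames; B emits 60000/1001 × 256 = 15360000/1001.
Difference = 15360/1001 frames (≈ 15.3447); B is behind A.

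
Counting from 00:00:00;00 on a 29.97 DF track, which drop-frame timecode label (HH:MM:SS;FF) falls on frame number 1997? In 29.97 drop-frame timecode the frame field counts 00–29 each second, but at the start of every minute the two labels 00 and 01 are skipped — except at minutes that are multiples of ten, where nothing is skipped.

Each 10-minute DF block holds 10 × 60 × 30 − 9 × 2 = 17982 frames. 1997 ÷ 17982 → 0 full blocks, remainder 1997.
Within the partial block the first minute is 1800 frames and each further minute 1798, so 1 further minute boundary passed. Total skipped labels = 18 × 0 + 2 × 1 = 2.
Non-drop label index = 1997 + 2 = 1999; at 30 labels/s that is 00:01:06:19, i.e. DF 00:01:06;19.

00:01:06;19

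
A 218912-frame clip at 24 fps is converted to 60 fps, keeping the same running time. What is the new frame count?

Target frames = source frames × (target rate / source rate) = 218912 × (60)/(24) = 218912 × 5/2 = 547280.

547280 frames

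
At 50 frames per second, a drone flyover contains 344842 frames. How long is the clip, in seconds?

Running time = 344842 / (50) = 6896.84 s.

6896.84 seconds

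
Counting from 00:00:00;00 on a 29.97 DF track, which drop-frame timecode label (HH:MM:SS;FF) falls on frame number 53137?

Ten DF minutes hold 17982 frames, so frame 53137 lies in block 2 (frames 35964–53945) with 17173 frames into that block.
The block's first minute is 1800 frames and the rest 1798 each; 17173 frames reaches minute 9, so 2 × 18 + 9 × 2 = 54 labels have been skipped so far.
Adding those back, label number 53137 + 54 = 53191 at 30 labels/s is 1773 s + 1 f = 0 h 29 min 33 s frame 1, i.e. 00:29:33;01.

00:29:33;01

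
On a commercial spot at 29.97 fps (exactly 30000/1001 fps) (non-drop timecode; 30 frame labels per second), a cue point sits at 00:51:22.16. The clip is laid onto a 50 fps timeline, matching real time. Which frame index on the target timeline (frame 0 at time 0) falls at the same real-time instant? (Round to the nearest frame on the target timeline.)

frame 154281

Source frame index: (0×3600 + 51×60 + 22) × 30 + 16 = 92476.
Real time: 92476 / (30000/1001) = 23142119/7500 s.
Target frame: (23142119/7500) × (50) = 23142119/150 ≈ 154280.793 → 154281.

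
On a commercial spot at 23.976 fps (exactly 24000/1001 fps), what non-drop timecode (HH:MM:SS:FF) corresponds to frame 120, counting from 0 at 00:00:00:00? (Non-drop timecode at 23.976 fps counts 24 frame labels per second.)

00:00:05:00

120 ÷ 24 = 5 full seconds, remainder 0 frames.
5 s = 0 h 0 min 5 s.
Timecode: 00:00:05:00.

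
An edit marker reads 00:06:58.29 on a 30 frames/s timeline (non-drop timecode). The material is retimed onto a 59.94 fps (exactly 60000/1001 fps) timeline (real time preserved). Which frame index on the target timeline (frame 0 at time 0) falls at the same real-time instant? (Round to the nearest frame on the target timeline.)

Source frame index: (0×3600 + 6×60 + 58) × 30 + 29 = 12569.
Real time: 12569 / (30) = 12569/30 s.
Target frame: (12569/30) × (60000/1001) = 25138000/1001 ≈ 25112.887 → 25113.

frame 25113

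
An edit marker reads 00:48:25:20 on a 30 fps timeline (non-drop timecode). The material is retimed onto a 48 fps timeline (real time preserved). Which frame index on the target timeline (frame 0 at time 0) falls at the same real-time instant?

Source frame index: (0×3600 + 48×60 + 25) × 30 + 20 = 87170.
Real time: 87170 / (30) = 8717/3 s.
Target frame: (8717/3) × (48) = 139472.

frame 139472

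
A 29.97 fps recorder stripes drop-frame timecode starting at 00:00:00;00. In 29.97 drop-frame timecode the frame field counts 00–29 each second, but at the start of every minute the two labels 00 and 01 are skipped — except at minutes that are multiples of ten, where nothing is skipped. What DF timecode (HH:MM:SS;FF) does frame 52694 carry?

Ten DF minutes hold 17982 frames, so frame 52694 lies in block 2 (frames 35964–53945) with 16730 frames into that block.
The block's first minute is 1800 frames and the rest 1798 each; 16730 frames reaches minute 9, so 2 × 18 + 9 × 2 = 54 labels have been skipped so far.
Adding those back, label number 52694 + 54 = 52748 at 30 labels/s is 1758 s + 8 f = 0 h 29 min 18 s frame 8, i.e. 00:29:18;08.

00:29:18;08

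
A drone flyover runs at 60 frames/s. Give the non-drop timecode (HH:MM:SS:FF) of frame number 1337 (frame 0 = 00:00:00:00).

1337 ÷ 60 = 22 full seconds, remainder 17 frames.
22 s = 0 h 0 min 22 s.
Timecode: 00:00:22:17.

00:00:22:17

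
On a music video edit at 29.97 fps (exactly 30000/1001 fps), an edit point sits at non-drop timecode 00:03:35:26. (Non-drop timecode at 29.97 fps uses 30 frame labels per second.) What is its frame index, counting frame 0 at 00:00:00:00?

frame 6476

Total seconds to the label: (0 × 3600 + 3 × 60 + 35) = 215.
Frame index = 215 × 30 + 26 = 6476.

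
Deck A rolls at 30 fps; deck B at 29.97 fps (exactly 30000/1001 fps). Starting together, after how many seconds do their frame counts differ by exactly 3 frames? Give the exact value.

The gap grows by |30000/1001 − 30| = 30/1001 frames per second.
Time for a 3-frame gap: 3 ÷ (30/1001) = 100.1 s.

100.1 seconds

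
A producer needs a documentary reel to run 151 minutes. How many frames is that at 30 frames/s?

151 min = 9060 s.
Frames = 9060 × 30 = 271800.

271800 frames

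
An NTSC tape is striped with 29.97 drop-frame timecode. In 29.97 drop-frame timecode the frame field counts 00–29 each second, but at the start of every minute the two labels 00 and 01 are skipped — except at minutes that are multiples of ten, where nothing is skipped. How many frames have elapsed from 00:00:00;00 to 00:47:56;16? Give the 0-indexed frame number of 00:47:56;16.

86210

As if non-drop at 30 labels/s: (0 × 3600 + 47 × 60 + 56) × 30 + 16 = 86296.
Minute boundaries passed: 47; those not divisible by 10: 47 − 4 = 43; dropped labels = 2 × 43 = 86.
Actual frame index = 86296 − 86 = 86210.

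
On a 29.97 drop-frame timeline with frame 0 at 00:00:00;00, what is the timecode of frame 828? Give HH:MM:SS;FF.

00:00:27;18

Each 10-minute DF block holds 10 × 60 × 30 − 9 × 2 = 17982 frames. 828 ÷ 17982 → 0 full blocks, remainder 828.
Within the partial block the first minute is 1800 frames and each further minute 1798, so 0 further minute boundaries passed. Total skipped labels = 18 × 0 + 2 × 0 = 0.
Non-drop label index = 828 + 0 = 828; at 30 labels/s that is 00:00:27:18, i.e. DF 00:00:27;18.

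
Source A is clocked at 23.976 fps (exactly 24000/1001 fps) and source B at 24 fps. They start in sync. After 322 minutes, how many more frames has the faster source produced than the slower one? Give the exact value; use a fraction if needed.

322 min = 19320 s.
A emits 24000/1001 × 19320 = 66240000/143 frames; B emits 24 × 19320 = 463680.
Difference = 66240/143 frames (≈ 463.2168); B is ahead of A.

66240/143 frames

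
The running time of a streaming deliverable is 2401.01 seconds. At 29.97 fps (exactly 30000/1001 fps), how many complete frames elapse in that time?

71958 frames

Frames = 2401.01 × 30000/1001 = 72030300/1001 ≈ 71958.3417.
Complete frames: 71958.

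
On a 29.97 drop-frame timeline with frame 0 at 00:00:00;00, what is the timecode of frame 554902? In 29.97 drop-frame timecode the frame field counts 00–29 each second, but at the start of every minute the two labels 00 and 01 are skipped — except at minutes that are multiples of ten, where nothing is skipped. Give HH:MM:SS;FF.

05:08:35;08

Ten DF minutes hold 17982 frames, so frame 554902 lies in block 30 (frames 539460–557441) with 15442 frames into that block.
The block's first minute is 1800 frames and the rest 1798 each; 15442 frames reaches minute 8, so 30 × 18 + 8 × 2 = 556 labels have been skipped so far.
Adding those back, label number 554902 + 556 = 555458 at 30 labels/s is 18515 s + 8 f = 5 h 8 min 35 s frame 8, i.e. 05:08:35;08.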